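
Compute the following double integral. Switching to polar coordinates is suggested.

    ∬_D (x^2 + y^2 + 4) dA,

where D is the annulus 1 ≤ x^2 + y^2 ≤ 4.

The region D is 1 ≤ r ≤ 2, 0 ≤ θ ≤ 2π in polar coordinates, where x = r cos(θ), y = r sin(θ), and dA = r dr dθ.

Under the substitution, the integrand becomes r^2 + 4, so

    ∬_D (x^2 + y^2 + 4) dA = ∫_{0}^{2π} ∫_{1}^{2} (r^2 + 4) · r dr dθ.

Inner integral (in r): ∫_{1}^{2} (r^2 + 4) · r dr = 39/4.

Outer integral (in θ): ∫_{0}^{2π} (39/4) dθ = 39π/2.

Therefore ∬_D (x^2 + y^2 + 4) dA = 39π/2.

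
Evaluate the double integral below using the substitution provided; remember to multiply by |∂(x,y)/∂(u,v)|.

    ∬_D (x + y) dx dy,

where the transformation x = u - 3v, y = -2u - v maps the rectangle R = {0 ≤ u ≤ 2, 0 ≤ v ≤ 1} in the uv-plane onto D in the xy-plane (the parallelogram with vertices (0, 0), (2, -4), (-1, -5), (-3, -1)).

Compute the Jacobian determinant of (x, y) with respect to (u, v):

    ∂(x,y)/∂(u,v) = | 1  -3 | = (1)(-1) - (-3)(-2) = -7.
                   | -2  -1 |

Its absolute value is |J| = 7 (the area scaling factor).

Substituting x = u - 3v, y = -2u - v into the integrand,

    x + y → -u - 4v,

so the integral becomes

    ∬_R (-u - 4v) · |J| du dv = ∫_0^2 ∫_0^1 (-7u - 28v) dv du.

Inner (v): -7u - 14.
Outer (u): -42.

Therefore ∬_D (x + y) dx dy = -42.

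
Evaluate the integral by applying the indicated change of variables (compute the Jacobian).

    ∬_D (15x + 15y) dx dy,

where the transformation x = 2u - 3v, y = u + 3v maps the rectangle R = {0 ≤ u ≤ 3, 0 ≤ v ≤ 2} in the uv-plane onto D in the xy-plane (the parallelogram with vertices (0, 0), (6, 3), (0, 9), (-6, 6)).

Compute the Jacobian determinant of (x, y) with respect to (u, v):

    ∂(x,y)/∂(u,v) = | 2  -3 | = (2)(3) - (-3)(1) = 9.
                   | 1  3 |

Its absolute value is |J| = 9 (the area scaling factor).

Substituting x = 2u - 3v, y = u + 3v into the integrand,

    15x + 15y → 45u,

so the integral becomes

    ∬_R (45u) · |J| du dv = ∫_0^3 ∫_0^2 (405u) dv du.

Inner (v): 810u.
Outer (u): 3645.

Therefore ∬_D (15x + 15y) dx dy = 3645.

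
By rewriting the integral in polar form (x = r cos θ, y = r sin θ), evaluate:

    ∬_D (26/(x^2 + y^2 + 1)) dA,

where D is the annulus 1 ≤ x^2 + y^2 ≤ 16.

The region D is 1 ≤ r ≤ 4, 0 ≤ θ ≤ 2π in polar coordinates, where x = r cos(θ), y = r sin(θ), and dA = r dr dθ.

Under the substitution, the integrand becomes 26/(r^2 + 1), so

    ∬_D (26/(x^2 + y^2 + 1)) dA = ∫_{0}^{2π} ∫_{1}^{4} (26/(r^2 + 1)) · r dr dθ.

Inner integral (in r): ∫_{1}^{4} (26/(r^2 + 1)) · r dr = log(9904578032905937/8192).

Outer integral (in θ): ∫_{0}^{2π} (log(9904578032905937/8192)) dθ = log((9904578032905937/8192)^(2π)).

Therefore ∬_D (26/(x^2 + y^2 + 1)) dA = log((9904578032905937/8192)^(2π)).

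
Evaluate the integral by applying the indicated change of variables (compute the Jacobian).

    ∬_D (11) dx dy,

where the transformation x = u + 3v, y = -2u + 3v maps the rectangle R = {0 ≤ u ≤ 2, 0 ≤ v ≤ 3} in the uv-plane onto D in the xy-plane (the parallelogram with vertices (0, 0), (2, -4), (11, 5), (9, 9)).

Compute the Jacobian determinant of (x, y) with respect to (u, v):

    ∂(x,y)/∂(u,v) = | 1  3 | = (1)(3) - (3)(-2) = 9.
                   | -2  3 |

Its absolute value is |J| = 9 (the area scaling factor).

Substituting x = u + 3v, y = -2u + 3v into the integrand,

    11 → 11,

so the integral becomes

    ∬_R (11) · |J| du dv = ∫_0^2 ∫_0^3 (99) dv du.

Inner (v): 297.
Outer (u): 594.

Therefore ∬_D (11) dx dy = 594.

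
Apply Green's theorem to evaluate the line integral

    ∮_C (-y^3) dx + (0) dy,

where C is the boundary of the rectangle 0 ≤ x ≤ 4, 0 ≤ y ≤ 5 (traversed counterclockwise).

Green's theorem converts the closed line integral into a double integral over the enclosed region D:

    ∮_C P dx + Q dy = ∬_D (∂Q/∂x - ∂P/∂y) dA.

Here P = -y^3, Q = 0, so

    ∂Q/∂x = 0,    ∂P/∂y = -3y^2,
    ∂Q/∂x - ∂P/∂y = 3y^2.

D is the region 0 ≤ x ≤ 4, 0 ≤ y ≤ 5. Evaluating the double integral:

    ∬_D (3y^2) dA = ∫_0^{4} ∫_0^{5} (3y^2) dy dx.

Inner (y from 0 to 5): 125.
Outer (x from 0 to 4): 500.

Therefore ∮_C P dx + Q dy = 500.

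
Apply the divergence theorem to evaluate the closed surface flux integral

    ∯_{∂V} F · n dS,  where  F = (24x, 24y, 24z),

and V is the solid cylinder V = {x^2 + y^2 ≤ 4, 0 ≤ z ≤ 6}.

By the divergence theorem,

    ∯_{∂V} F · n dS = ∭_V (∇ · F) dV.

Compute the divergence:
    ∇ · F = ∂F_x/∂x + ∂F_y/∂y + ∂F_z/∂z = 24 + 24 + 24 = 72.

In cylindrical coordinates, x = r cos(θ), y = r sin(θ), z = z, dV = r dr dθ dz, with 0 ≤ r ≤ 2, 0 ≤ θ ≤ 2π, 0 ≤ z ≤ 6.

The integrand, after substitution and multiplying by the volume element, becomes (72) · r, so

    ∭_V (∇·F) dV = ∫_0^{2π} ∫_0^{2} ∫_0^{6} (72) · r dz dr dθ.

Inner (z from 0 to 6): 432r.
Middle (r from 0 to 2): 864.
Outer (θ from 0 to 2π): 1728π.

Therefore ∯_{∂V} F · n dS = 1728π.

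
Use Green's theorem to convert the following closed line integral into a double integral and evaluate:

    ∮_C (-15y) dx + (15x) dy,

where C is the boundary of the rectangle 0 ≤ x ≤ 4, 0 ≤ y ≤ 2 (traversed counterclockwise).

Green's theorem converts the closed line integral into a double integral over the enclosed region D:

    ∮_C P dx + Q dy = ∬_D (∂Q/∂x - ∂P/∂y) dA.

Here P = -15y, Q = 15x, so

    ∂Q/∂x = 15,    ∂P/∂y = -15,
    ∂Q/∂x - ∂P/∂y = 30.

D is the region 0 ≤ x ≤ 4, 0 ≤ y ≤ 2. Evaluating the double integral:

    ∬_D (30) dA = ∫_0^{4} ∫_0^{2} (30) dy dx.

Inner (y from 0 to 2): 60.
Outer (x from 0 to 4): 240.

Therefore ∮_C P dx + Q dy = 240.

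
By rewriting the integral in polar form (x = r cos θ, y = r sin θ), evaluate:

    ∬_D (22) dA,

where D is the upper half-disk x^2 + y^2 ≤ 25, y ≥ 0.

The region D is 0 ≤ r ≤ 5, 0 ≤ θ ≤ π in polar coordinates, where x = r cos(θ), y = r sin(θ), and dA = r dr dθ.

Under the substitution, the integrand becomes 22, so

    ∬_D (22) dA = ∫_{0}^{π} ∫_{0}^{5} (22) · r dr dθ.

Inner integral (in r): ∫_{0}^{5} (22) · r dr = 275.

Outer integral (in θ): ∫_{0}^{π} (275) dθ = 275π.

Therefore ∬_D (22) dA = 275π.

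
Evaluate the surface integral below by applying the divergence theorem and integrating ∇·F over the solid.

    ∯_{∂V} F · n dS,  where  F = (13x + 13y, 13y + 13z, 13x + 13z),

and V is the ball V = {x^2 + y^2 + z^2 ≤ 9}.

By the divergence theorem,

    ∯_{∂V} F · n dS = ∭_V (∇ · F) dV.

Compute the divergence:
    ∇ · F = ∂F_x/∂x + ∂F_y/∂y + ∂F_z/∂z = 13 + 13 + 13 = 39.

In spherical coordinates, x = ρ sin(φ) cos(θ), y = ρ sin(φ) sin(θ), z = ρ cos(φ), dV = ρ^2 sin(φ) dρ dφ dθ, with 0 ≤ ρ ≤ 3, 0 ≤ φ ≤ π, 0 ≤ θ ≤ 2π.

The integrand, after substitution and multiplying by the volume element, becomes (39) · ρ^2 sin(φ), so

    ∭_V (∇·F) dV = ∫_0^{2π} ∫_0^{π} ∫_0^{3} (39) · ρ^2 sin(φ) dρ dφ dθ.

Inner (ρ from 0 to 3): 351sin(φ).
Middle (φ from 0 to π): 702.
Outer (θ from 0 to 2π): 1404π.

Therefore ∯_{∂V} F · n dS = 1404π.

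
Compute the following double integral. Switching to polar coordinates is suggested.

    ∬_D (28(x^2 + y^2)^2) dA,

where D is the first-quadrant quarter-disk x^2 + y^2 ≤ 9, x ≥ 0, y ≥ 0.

The region D is 0 ≤ r ≤ 3, 0 ≤ θ ≤ π/2 in polar coordinates, where x = r cos(θ), y = r sin(θ), and dA = r dr dθ.

Under the substitution, the integrand becomes 28r^4, so

    ∬_D (28(x^2 + y^2)^2) dA = ∫_{0}^{π/2} ∫_{0}^{3} (28r^4) · r dr dθ.

Inner integral (in r): ∫_{0}^{3} (28r^4) · r dr = 3402.

Outer integral (in θ): ∫_{0}^{π/2} (3402) dθ = 1701π.

Therefore ∬_D (28(x^2 + y^2)^2) dA = 1701π.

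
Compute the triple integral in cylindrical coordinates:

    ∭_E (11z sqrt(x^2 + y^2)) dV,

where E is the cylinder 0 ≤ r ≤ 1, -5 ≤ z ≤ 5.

In cylindrical coordinates, x = r cos(θ), y = r sin(θ), z = z, and dV = r dr dθ dz.

The integrand becomes 11r z, so

    ∭_E (11z sqrt(x^2 + y^2)) dV = ∫_{0}^{2π} ∫_{0}^{1} ∫_{-5}^{5} (11r z) · r dz dr dθ.

Inner (z): 0.
Middle (r from 0 to 1): 0.
Outer (θ): 0.

Therefore the triple integral equals 0.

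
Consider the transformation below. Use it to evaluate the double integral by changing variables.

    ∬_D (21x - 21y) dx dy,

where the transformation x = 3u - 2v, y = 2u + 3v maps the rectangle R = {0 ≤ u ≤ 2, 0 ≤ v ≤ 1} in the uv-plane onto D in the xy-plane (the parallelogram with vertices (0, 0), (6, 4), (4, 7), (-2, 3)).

Compute the Jacobian determinant of (x, y) with respect to (u, v):

    ∂(x,y)/∂(u,v) = | 3  -2 | = (3)(3) - (-2)(2) = 13.
                   | 2  3 |

Its absolute value is |J| = 13 (the area scaling factor).

Substituting x = 3u - 2v, y = 2u + 3v into the integrand,

    21x - 21y → 21u - 105v,

so the integral becomes

    ∬_R (21u - 105v) · |J| du dv = ∫_0^2 ∫_0^1 (273u - 1365v) dv du.

Inner (v): 273u - 1365/2.
Outer (u): -819.

Therefore ∬_D (21x - 21y) dx dy = -819.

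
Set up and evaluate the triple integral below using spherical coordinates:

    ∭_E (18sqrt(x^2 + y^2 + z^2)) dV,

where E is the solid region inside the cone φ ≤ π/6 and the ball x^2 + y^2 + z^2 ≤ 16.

In spherical coordinates, x = ρ sin(φ) cos(θ), y = ρ sin(φ) sin(θ), z = ρ cos(φ), and dV = ρ^2 sin(φ) dρ dφ dθ.

The integrand becomes 18ρ, so

    ∭_E (18sqrt(x^2 + y^2 + z^2)) dV = ∫_{0}^{2π} ∫_{0}^{π/6} ∫_{0}^{4} (18ρ) · ρ^2 sin(φ) dρ dφ dθ.

Inner (ρ): 1152sin(φ).
Middle (φ): 1152 - 576sqrt(3).
Outer (θ): 1152π (2 - sqrt(3)).

Therefore the triple integral equals 1152π (2 - sqrt(3)).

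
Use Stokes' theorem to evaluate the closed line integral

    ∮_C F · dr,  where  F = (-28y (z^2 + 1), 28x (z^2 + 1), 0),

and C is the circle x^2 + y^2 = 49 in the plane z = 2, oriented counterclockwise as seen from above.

Let S be the flat disk x^2 + y^2 ≤ 49 in the plane z = 2, with upward unit normal n̂ = ẑ. By Stokes' theorem,

    ∮_C F · dr = ∬_S (∇ × F) · n̂ dS = ∬_D (curl F)_z dA,

where D is the disk x^2 + y^2 ≤ 49.

Compute the curl of F = (-28y (z^2 + 1), 28x (z^2 + 1), 0):
    (∇ × F)_x = ∂F_z/∂y - ∂F_y/∂z = -56x z,
    (∇ × F)_y = ∂F_x/∂z - ∂F_z/∂x = -56y z,
    (∇ × F)_z = ∂F_y/∂x - ∂F_x/∂y = 56z^2 + 56.

On z = 2, (curl F)_z = 280.

Convert to polar (x = r cos θ, y = r sin θ, dA = r dr dθ); the integrand becomes 280, so

    ∬_D (curl F)_z dA = ∫_0^{2π} ∫_0^{7} (280) · r dr dθ.

Inner (r from 0 to 7): 6860.
Outer (θ from 0 to 2π): 13720π.

Therefore ∮_C F · dr = 13720π.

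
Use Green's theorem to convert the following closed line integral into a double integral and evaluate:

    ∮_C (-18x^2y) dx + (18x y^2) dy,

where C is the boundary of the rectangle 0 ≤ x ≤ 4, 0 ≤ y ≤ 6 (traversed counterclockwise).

Green's theorem converts the closed line integral into a double integral over the enclosed region D:

    ∮_C P dx + Q dy = ∬_D (∂Q/∂x - ∂P/∂y) dA.

Here P = -18x^2y, Q = 18x y^2, so

    ∂Q/∂x = 18y^2,    ∂P/∂y = -18x^2,
    ∂Q/∂x - ∂P/∂y = 18x^2 + 18y^2.

D is the region 0 ≤ x ≤ 4, 0 ≤ y ≤ 6. Evaluating the double integral:

    ∬_D (18x^2 + 18y^2) dA = ∫_0^{4} ∫_0^{6} (18x^2 + 18y^2) dy dx.

Inner (y from 0 to 6): 108x^2 + 1296.
Outer (x from 0 to 4): 7488.

Therefore ∮_C P dx + Q dy = 7488.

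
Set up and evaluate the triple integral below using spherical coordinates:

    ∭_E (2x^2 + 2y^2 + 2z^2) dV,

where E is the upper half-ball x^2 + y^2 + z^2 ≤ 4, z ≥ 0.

In spherical coordinates, x = ρ sin(φ) cos(θ), y = ρ sin(φ) sin(θ), z = ρ cos(φ), and dV = ρ^2 sin(φ) dρ dφ dθ.

The integrand becomes 2ρ^2, so

    ∭_E (2x^2 + 2y^2 + 2z^2) dV = ∫_{0}^{2π} ∫_{0}^{π/2} ∫_{0}^{2} (2ρ^2) · ρ^2 sin(φ) dρ dφ dθ.

Inner (ρ): 64sin(φ)/5.
Middle (φ): 64/5.
Outer (θ): 128π/5.

Therefore the triple integral equals 128π/5.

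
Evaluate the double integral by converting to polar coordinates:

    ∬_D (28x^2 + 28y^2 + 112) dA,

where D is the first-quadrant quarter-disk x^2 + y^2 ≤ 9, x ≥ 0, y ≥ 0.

The region D is 0 ≤ r ≤ 3, 0 ≤ θ ≤ π/2 in polar coordinates, where x = r cos(θ), y = r sin(θ), and dA = r dr dθ.

Under the substitution, the integrand becomes 28r^2 + 112, so

    ∬_D (28x^2 + 28y^2 + 112) dA = ∫_{0}^{π/2} ∫_{0}^{3} (28r^2 + 112) · r dr dθ.

Inner integral (in r): ∫_{0}^{3} (28r^2 + 112) · r dr = 1071.

Outer integral (in θ): ∫_{0}^{π/2} (1071) dθ = 1071π/2.

Therefore ∬_D (28x^2 + 28y^2 + 112) dA = 1071π/2.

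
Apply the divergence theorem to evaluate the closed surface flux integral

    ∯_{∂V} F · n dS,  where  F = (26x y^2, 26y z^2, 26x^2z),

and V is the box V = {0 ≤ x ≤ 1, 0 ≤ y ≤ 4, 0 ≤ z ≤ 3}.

By the divergence theorem,

    ∯_{∂V} F · n dS = ∭_V (∇ · F) dV.

Compute the divergence:
    ∇ · F = ∂F_x/∂x + ∂F_y/∂y + ∂F_z/∂z = 26y^2 + 26z^2 + 26x^2 = 26x^2 + 26y^2 + 26z^2.

V is a rectangular box, so dV = dx dy dz with 0 ≤ x ≤ 1, 0 ≤ y ≤ 4, 0 ≤ z ≤ 3.

Integrate (26x^2 + 26y^2 + 26z^2) over V as an iterated integral:

    ∭_V (∇·F) dV = ∫_0^{1} ∫_0^{4} ∫_0^{3} (26x^2 + 26y^2 + 26z^2) dz dy dx.

Inner (z from 0 to 3): 78x^2 + 78y^2 + 234.
Middle (y from 0 to 4): 312x^2 + 2600.
Outer (x from 0 to 1): 2704.

Therefore ∯_{∂V} F · n dS = 2704.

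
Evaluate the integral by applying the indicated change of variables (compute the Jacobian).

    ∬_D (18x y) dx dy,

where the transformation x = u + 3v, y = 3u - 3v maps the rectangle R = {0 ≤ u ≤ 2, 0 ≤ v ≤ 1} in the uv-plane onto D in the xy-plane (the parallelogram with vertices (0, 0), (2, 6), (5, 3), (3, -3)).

Compute the Jacobian determinant of (x, y) with respect to (u, v):

    ∂(x,y)/∂(u,v) = | 1  3 | = (1)(-3) - (3)(3) = -12.
                   | 3  -3 |

Its absolute value is |J| = 12 (the area scaling factor).

Substituting x = u + 3v, y = 3u - 3v into the integrand,

    18x y → 54u^2 + 108u v - 162v^2,

so the integral becomes

    ∬_R (54u^2 + 108u v - 162v^2) · |J| du dv = ∫_0^2 ∫_0^1 (648u^2 + 1296u v - 1944v^2) dv du.

Inner (v): 648u^2 + 648u - 648.
Outer (u): 1728.

Therefore ∬_D (18x y) dx dy = 1728.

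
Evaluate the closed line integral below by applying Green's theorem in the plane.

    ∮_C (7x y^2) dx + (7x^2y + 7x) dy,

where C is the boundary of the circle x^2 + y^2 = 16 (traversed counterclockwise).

Green's theorem converts the closed line integral into a double integral over the enclosed region D:

    ∮_C P dx + Q dy = ∬_D (∂Q/∂x - ∂P/∂y) dA.

Here P = 7x y^2, Q = 7x^2y + 7x, so

    ∂Q/∂x = 14x y + 7,    ∂P/∂y = 14x y,
    ∂Q/∂x - ∂P/∂y = 7.

D is the region x^2 + y^2 ≤ 16. Evaluating the double integral:

In polar coordinates (x = r cos θ, y = r sin θ, dA = r dr dθ) the integrand becomes 7, so

    ∬_D (7) dA = ∫_0^{2π} ∫_0^{4} (7) · r dr dθ.

Inner (r from 0 to 4): 56.
Outer (θ from 0 to 2π): 112π.

Therefore ∮_C P dx + Q dy = 112π.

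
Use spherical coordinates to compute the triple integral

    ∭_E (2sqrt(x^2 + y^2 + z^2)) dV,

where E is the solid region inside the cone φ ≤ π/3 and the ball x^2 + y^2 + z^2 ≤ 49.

In spherical coordinates, x = ρ sin(φ) cos(θ), y = ρ sin(φ) sin(θ), z = ρ cos(φ), and dV = ρ^2 sin(φ) dρ dφ dθ.

The integrand becomes 2ρ, so

    ∭_E (2sqrt(x^2 + y^2 + z^2)) dV = ∫_{0}^{2π} ∫_{0}^{π/3} ∫_{0}^{7} (2ρ) · ρ^2 sin(φ) dρ dφ dθ.

Inner (ρ): 2401sin(φ)/2.
Middle (φ): 2401/4.
Outer (θ): 2401π/2.

Therefore the triple integral equals 2401π/2.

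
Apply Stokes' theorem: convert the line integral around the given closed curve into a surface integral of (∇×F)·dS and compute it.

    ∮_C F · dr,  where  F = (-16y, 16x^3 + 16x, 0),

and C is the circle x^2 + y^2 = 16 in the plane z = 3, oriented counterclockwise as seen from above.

Let S be the flat disk x^2 + y^2 ≤ 16 in the plane z = 3, with upward unit normal n̂ = ẑ. By Stokes' theorem,

    ∮_C F · dr = ∬_S (∇ × F) · n̂ dS = ∬_D (curl F)_z dA,

where D is the disk x^2 + y^2 ≤ 16.

Compute the curl of F = (-16y, 16x^3 + 16x, 0):
    (∇ × F)_x = ∂F_z/∂y - ∂F_y/∂z = 0,
    (∇ × F)_y = ∂F_x/∂z - ∂F_z/∂x = 0,
    (∇ × F)_z = ∂F_y/∂x - ∂F_x/∂y = 48x^2 + 32.

On z = 3, (curl F)_z = 48x^2 + 32.

Convert to polar (x = r cos θ, y = r sin θ, dA = r dr dθ); the integrand becomes 48r^2cos(θ)^2 + 32, so

    ∬_D (curl F)_z dA = ∫_0^{2π} ∫_0^{4} (48r^2cos(θ)^2 + 32) · r dr dθ.

Inner (r from 0 to 4): 3072cos(θ)^2 + 256.
Outer (θ from 0 to 2π): 3584π.

Therefore ∮_C F · dr = 3584π.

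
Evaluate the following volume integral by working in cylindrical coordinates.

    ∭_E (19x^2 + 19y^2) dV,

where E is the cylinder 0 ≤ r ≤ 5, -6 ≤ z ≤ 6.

In cylindrical coordinates, x = r cos(θ), y = r sin(θ), z = z, and dV = r dr dθ dz.

The integrand becomes 19r^2, so

    ∭_E (19x^2 + 19y^2) dV = ∫_{0}^{2π} ∫_{0}^{5} ∫_{-6}^{6} (19r^2) · r dz dr dθ.

Inner (z): 228r^3.
Middle (r from 0 to 5): 35625.
Outer (θ): 71250π.

Therefore the triple integral equals 71250π.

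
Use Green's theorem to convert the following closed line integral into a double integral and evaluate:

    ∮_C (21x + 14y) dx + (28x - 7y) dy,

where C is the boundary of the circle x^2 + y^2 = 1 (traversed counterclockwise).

Green's theorem converts the closed line integral into a double integral over the enclosed region D:

    ∮_C P dx + Q dy = ∬_D (∂Q/∂x - ∂P/∂y) dA.

Here P = 21x + 14y, Q = 28x - 7y, so

    ∂Q/∂x = 28,    ∂P/∂y = 14,
    ∂Q/∂x - ∂P/∂y = 14.

D is the region x^2 + y^2 ≤ 1. Evaluating the double integral:

In polar coordinates (x = r cos θ, y = r sin θ, dA = r dr dθ) the integrand becomes 14, so

    ∬_D (14) dA = ∫_0^{2π} ∫_0^{1} (14) · r dr dθ.

Inner (r from 0 to 1): 7.
Outer (θ from 0 to 2π): 14π.

Therefore ∮_C P dx + Q dy = 14π.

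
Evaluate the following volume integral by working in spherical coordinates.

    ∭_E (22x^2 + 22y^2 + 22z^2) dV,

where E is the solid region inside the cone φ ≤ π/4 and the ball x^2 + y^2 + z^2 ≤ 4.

In spherical coordinates, x = ρ sin(φ) cos(θ), y = ρ sin(φ) sin(θ), z = ρ cos(φ), and dV = ρ^2 sin(φ) dρ dφ dθ.

The integrand becomes 22ρ^2, so

    ∭_E (22x^2 + 22y^2 + 22z^2) dV = ∫_{0}^{2π} ∫_{0}^{π/4} ∫_{0}^{2} (22ρ^2) · ρ^2 sin(φ) dρ dφ dθ.

Inner (ρ): 704sin(φ)/5.
Middle (φ): 704/5 - 352sqrt(2)/5.
Outer (θ): 704π (2 - sqrt(2))/5.

Therefore the triple integral equals 704π (2 - sqrt(2))/5.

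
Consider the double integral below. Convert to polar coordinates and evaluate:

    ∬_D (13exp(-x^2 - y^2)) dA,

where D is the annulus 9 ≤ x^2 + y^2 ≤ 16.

The region D is 3 ≤ r ≤ 4, 0 ≤ θ ≤ 2π in polar coordinates, where x = r cos(θ), y = r sin(θ), and dA = r dr dθ.

Under the substitution, the integrand becomes 13exp(-r^2), so

    ∬_D (13exp(-x^2 - y^2)) dA = ∫_{0}^{2π} ∫_{3}^{4} (13exp(-r^2)) · r dr dθ.

Inner integral (in r): ∫_{3}^{4} (13exp(-r^2)) · r dr = -(13 - 13exp(7))exp(-16)/2.

Outer integral (in θ): ∫_{0}^{2π} (-(13 - 13exp(7))exp(-16)/2) dθ = -13π (1 - exp(7))exp(-16).

Therefore ∬_D (13exp(-x^2 - y^2)) dA = -13π (1 - exp(7))exp(-16).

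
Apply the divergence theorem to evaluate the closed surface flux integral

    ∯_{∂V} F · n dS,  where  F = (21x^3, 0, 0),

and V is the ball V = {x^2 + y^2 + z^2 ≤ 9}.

By the divergence theorem,

    ∯_{∂V} F · n dS = ∭_V (∇ · F) dV.

Compute the divergence:
    ∇ · F = ∂F_x/∂x + ∂F_y/∂y + ∂F_z/∂z = 63x^2 + 0 + 0 = 63x^2.

In spherical coordinates, x = ρ sin(φ) cos(θ), y = ρ sin(φ) sin(θ), z = ρ cos(φ), dV = ρ^2 sin(φ) dρ dφ dθ, with 0 ≤ ρ ≤ 3, 0 ≤ φ ≤ π, 0 ≤ θ ≤ 2π.

The integrand, after substitution and multiplying by the volume element, becomes (63ρ^2sin(φ)^2cos(θ)^2) · ρ^2 sin(φ), so

    ∭_V (∇·F) dV = ∫_0^{2π} ∫_0^{π} ∫_0^{3} (63ρ^2sin(φ)^2cos(θ)^2) · ρ^2 sin(φ) dρ dφ dθ.

Inner (ρ from 0 to 3): 15309sin(φ)^3cos(θ)^2/5.
Middle (φ from 0 to π): 20412cos(θ)^2/5.
Outer (θ from 0 to 2π): 20412π/5.

Therefore ∯_{∂V} F · n dS = 20412π/5.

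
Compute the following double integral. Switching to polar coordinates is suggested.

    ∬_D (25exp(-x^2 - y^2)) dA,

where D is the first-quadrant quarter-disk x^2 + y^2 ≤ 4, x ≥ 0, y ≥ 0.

The region D is 0 ≤ r ≤ 2, 0 ≤ θ ≤ π/2 in polar coordinates, where x = r cos(θ), y = r sin(θ), and dA = r dr dθ.

Under the substitution, the integrand becomes 25exp(-r^2), so

    ∬_D (25exp(-x^2 - y^2)) dA = ∫_{0}^{π/2} ∫_{0}^{2} (25exp(-r^2)) · r dr dθ.

Inner integral (in r): ∫_{0}^{2} (25exp(-r^2)) · r dr = 25/2 - 25exp(-4)/2.

Outer integral (in θ): ∫_{0}^{π/2} (25/2 - 25exp(-4)/2) dθ = -25π (1 - exp(4))exp(-4)/4.

Therefore ∬_D (25exp(-x^2 - y^2)) dA = -25π (1 - exp(4))exp(-4)/4.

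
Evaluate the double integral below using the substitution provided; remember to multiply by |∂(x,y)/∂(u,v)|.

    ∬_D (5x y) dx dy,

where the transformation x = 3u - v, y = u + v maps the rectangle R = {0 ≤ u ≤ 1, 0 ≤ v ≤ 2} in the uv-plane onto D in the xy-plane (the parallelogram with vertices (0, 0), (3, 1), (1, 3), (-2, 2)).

Compute the Jacobian determinant of (x, y) with respect to (u, v):

    ∂(x,y)/∂(u,v) = | 3  -1 | = (3)(1) - (-1)(1) = 4.
                   | 1  1 |

Its absolute value is |J| = 4 (the area scaling factor).

Substituting x = 3u - v, y = u + v into the integrand,

    5x y → 15u^2 + 10u v - 5v^2,

so the integral becomes

    ∬_R (15u^2 + 10u v - 5v^2) · |J| du dv = ∫_0^1 ∫_0^2 (60u^2 + 40u v - 20v^2) dv du.

Inner (v): 120u^2 + 80u - 160/3.
Outer (u): 80/3.

Therefore ∬_D (5x y) dx dy = 80/3.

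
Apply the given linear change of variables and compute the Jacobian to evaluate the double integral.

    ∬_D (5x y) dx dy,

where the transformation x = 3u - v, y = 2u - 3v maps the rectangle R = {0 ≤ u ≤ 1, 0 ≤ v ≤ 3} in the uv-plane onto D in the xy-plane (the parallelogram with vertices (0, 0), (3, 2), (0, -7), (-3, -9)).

Compute the Jacobian determinant of (x, y) with respect to (u, v):

    ∂(x,y)/∂(u,v) = | 3  -1 | = (3)(-3) - (-1)(2) = -7.
                   | 2  -3 |

Its absolute value is |J| = 7 (the area scaling factor).

Substituting x = 3u - v, y = 2u - 3v into the integrand,

    5x y → 30u^2 - 55u v + 15v^2,

so the integral becomes

    ∬_R (30u^2 - 55u v + 15v^2) · |J| du dv = ∫_0^1 ∫_0^3 (210u^2 - 385u v + 105v^2) dv du.

Inner (v): 630u^2 - 3465u/2 + 945.
Outer (u): 1155/4.

Therefore ∬_D (5x y) dx dy = 1155/4.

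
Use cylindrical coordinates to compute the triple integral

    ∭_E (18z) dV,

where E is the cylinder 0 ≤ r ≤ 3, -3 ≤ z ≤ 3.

In cylindrical coordinates, x = r cos(θ), y = r sin(θ), z = z, and dV = r dr dθ dz.

The integrand becomes 18z, so

    ∭_E (18z) dV = ∫_{0}^{2π} ∫_{0}^{3} ∫_{-3}^{3} (18z) · r dz dr dθ.

Inner (z): 0.
Middle (r from 0 to 3): 0.
Outer (θ): 0.

Therefore the triple integral equals 0.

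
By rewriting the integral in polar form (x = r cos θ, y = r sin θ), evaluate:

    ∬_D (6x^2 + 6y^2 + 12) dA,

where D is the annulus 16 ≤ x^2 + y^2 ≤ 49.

The region D is 4 ≤ r ≤ 7, 0 ≤ θ ≤ 2π in polar coordinates, where x = r cos(θ), y = r sin(θ), and dA = r dr dθ.

Under the substitution, the integrand becomes 6r^2 + 12, so

    ∬_D (6x^2 + 6y^2 + 12) dA = ∫_{0}^{2π} ∫_{4}^{7} (6r^2 + 12) · r dr dθ.

Inner integral (in r): ∫_{4}^{7} (6r^2 + 12) · r dr = 6831/2.

Outer integral (in θ): ∫_{0}^{2π} (6831/2) dθ = 6831π.

Therefore ∬_D (6x^2 + 6y^2 + 12) dA = 6831π.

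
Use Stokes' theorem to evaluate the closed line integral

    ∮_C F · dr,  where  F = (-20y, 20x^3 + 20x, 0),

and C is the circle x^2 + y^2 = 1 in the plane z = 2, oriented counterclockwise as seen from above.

Let S be the flat disk x^2 + y^2 ≤ 1 in the plane z = 2, with upward unit normal n̂ = ẑ. By Stokes' theorem,

    ∮_C F · dr = ∬_S (∇ × F) · n̂ dS = ∬_D (curl F)_z dA,

where D is the disk x^2 + y^2 ≤ 1.

Compute the curl of F = (-20y, 20x^3 + 20x, 0):
    (∇ × F)_x = ∂F_z/∂y - ∂F_y/∂z = 0,
    (∇ × F)_y = ∂F_x/∂z - ∂F_z/∂x = 0,
    (∇ × F)_z = ∂F_y/∂x - ∂F_x/∂y = 60x^2 + 40.

On z = 2, (curl F)_z = 60x^2 + 40.

Convert to polar (x = r cos θ, y = r sin θ, dA = r dr dθ); the integrand becomes 60r^2cos(θ)^2 + 40, so

    ∬_D (curl F)_z dA = ∫_0^{2π} ∫_0^{1} (60r^2cos(θ)^2 + 40) · r dr dθ.

Inner (r from 0 to 1): 15cos(θ)^2 + 20.
Outer (θ from 0 to 2π): 55π.

Therefore ∮_C F · dr = 55π.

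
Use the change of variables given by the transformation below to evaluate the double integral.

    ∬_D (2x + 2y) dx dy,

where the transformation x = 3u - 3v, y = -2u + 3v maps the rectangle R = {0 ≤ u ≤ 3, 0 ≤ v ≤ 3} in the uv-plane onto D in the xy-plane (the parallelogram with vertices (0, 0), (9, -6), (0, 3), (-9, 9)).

Compute the Jacobian determinant of (x, y) with respect to (u, v):

    ∂(x,y)/∂(u,v) = | 3  -3 | = (3)(3) - (-3)(-2) = 3.
                   | -2  3 |

Its absolute value is |J| = 3 (the area scaling factor).

Substituting x = 3u - 3v, y = -2u + 3v into the integrand,

    2x + 2y → 2u,

so the integral becomes

    ∬_R (2u) · |J| du dv = ∫_0^3 ∫_0^3 (6u) dv du.

Inner (v): 18u.
Outer (u): 81.

Therefore ∬_D (2x + 2y) dx dy = 81.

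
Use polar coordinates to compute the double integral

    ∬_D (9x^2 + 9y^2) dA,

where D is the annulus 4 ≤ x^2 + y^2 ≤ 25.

The region D is 2 ≤ r ≤ 5, 0 ≤ θ ≤ 2π in polar coordinates, where x = r cos(θ), y = r sin(θ), and dA = r dr dθ.

Under the substitution, the integrand becomes 9r^2, so

    ∬_D (9x^2 + 9y^2) dA = ∫_{0}^{2π} ∫_{2}^{5} (9r^2) · r dr dθ.

Inner integral (in r): ∫_{2}^{5} (9r^2) · r dr = 5481/4.

Outer integral (in θ): ∫_{0}^{2π} (5481/4) dθ = 5481π/2.

Therefore ∬_D (9x^2 + 9y^2) dA = 5481π/2.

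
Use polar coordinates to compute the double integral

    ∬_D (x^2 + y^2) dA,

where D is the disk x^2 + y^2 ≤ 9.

The region D is 0 ≤ r ≤ 3, 0 ≤ θ ≤ 2π in polar coordinates, where x = r cos(θ), y = r sin(θ), and dA = r dr dθ.

Under the substitution, the integrand becomes r^2, so

    ∬_D (x^2 + y^2) dA = ∫_{0}^{2π} ∫_{0}^{3} (r^2) · r dr dθ.

Inner integral (in r): ∫_{0}^{3} (r^2) · r dr = 81/4.

Outer integral (in θ): ∫_{0}^{2π} (81/4) dθ = 81π/2.

Therefore ∬_D (x^2 + y^2) dA = 81π/2.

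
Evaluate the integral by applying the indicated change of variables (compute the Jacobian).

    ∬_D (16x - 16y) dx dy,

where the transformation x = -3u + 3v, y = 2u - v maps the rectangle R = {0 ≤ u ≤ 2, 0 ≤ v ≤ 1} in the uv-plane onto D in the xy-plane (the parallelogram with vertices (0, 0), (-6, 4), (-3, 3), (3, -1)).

Compute the Jacobian determinant of (x, y) with respect to (u, v):

    ∂(x,y)/∂(u,v) = | -3  3 | = (-3)(-1) - (3)(2) = -3.
                   | 2  -1 |

Its absolute value is |J| = 3 (the area scaling factor).

Substituting x = -3u + 3v, y = 2u - v into the integrand,

    16x - 16y → -80u + 64v,

so the integral becomes

    ∬_R (-80u + 64v) · |J| du dv = ∫_0^2 ∫_0^1 (-240u + 192v) dv du.

Inner (v): 96 - 240u.
Outer (u): -288.

Therefore ∬_D (16x - 16y) dx dy = -288.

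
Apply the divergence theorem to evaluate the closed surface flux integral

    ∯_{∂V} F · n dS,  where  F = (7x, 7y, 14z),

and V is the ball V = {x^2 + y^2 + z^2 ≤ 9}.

By the divergence theorem,

    ∯_{∂V} F · n dS = ∭_V (∇ · F) dV.

Compute the divergence:
    ∇ · F = ∂F_x/∂x + ∂F_y/∂y + ∂F_z/∂z = 7 + 7 + 14 = 28.

In spherical coordinates, x = ρ sin(φ) cos(θ), y = ρ sin(φ) sin(θ), z = ρ cos(φ), dV = ρ^2 sin(φ) dρ dφ dθ, with 0 ≤ ρ ≤ 3, 0 ≤ φ ≤ π, 0 ≤ θ ≤ 2π.

The integrand, after substitution and multiplying by the volume element, becomes (28) · ρ^2 sin(φ), so

    ∭_V (∇·F) dV = ∫_0^{2π} ∫_0^{π} ∫_0^{3} (28) · ρ^2 sin(φ) dρ dφ dθ.

Inner (ρ from 0 to 3): 252sin(φ).
Middle (φ from 0 to π): 504.
Outer (θ from 0 to 2π): 1008π.

Therefore ∯_{∂V} F · n dS = 1008π.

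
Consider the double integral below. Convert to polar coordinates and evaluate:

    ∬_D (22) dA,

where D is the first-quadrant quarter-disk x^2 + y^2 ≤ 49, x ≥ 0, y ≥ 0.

The region D is 0 ≤ r ≤ 7, 0 ≤ θ ≤ π/2 in polar coordinates, where x = r cos(θ), y = r sin(θ), and dA = r dr dθ.

Under the substitution, the integrand becomes 22, so

    ∬_D (22) dA = ∫_{0}^{π/2} ∫_{0}^{7} (22) · r dr dθ.

Inner integral (in r): ∫_{0}^{7} (22) · r dr = 539.

Outer integral (in θ): ∫_{0}^{π/2} (539) dθ = 539π/2.

Therefore ∬_D (22) dA = 539π/2.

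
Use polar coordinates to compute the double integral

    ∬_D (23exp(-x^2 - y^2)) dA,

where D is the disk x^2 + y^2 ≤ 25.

The region D is 0 ≤ r ≤ 5, 0 ≤ θ ≤ 2π in polar coordinates, where x = r cos(θ), y = r sin(θ), and dA = r dr dθ.

Under the substitution, the integrand becomes 23exp(-r^2), so

    ∬_D (23exp(-x^2 - y^2)) dA = ∫_{0}^{2π} ∫_{0}^{5} (23exp(-r^2)) · r dr dθ.

Inner integral (in r): ∫_{0}^{5} (23exp(-r^2)) · r dr = 23/2 - 23exp(-25)/2.

Outer integral (in θ): ∫_{0}^{2π} (23/2 - 23exp(-25)/2) dθ = -23π exp(-25) + 23π.

Therefore ∬_D (23exp(-x^2 - y^2)) dA = -23π exp(-25) + 23π.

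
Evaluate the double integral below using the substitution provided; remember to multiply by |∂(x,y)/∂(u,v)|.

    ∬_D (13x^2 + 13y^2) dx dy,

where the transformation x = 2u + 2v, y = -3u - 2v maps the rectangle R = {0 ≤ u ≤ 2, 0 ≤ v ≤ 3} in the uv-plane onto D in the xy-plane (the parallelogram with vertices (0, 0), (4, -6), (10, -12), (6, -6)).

Compute the Jacobian determinant of (x, y) with respect to (u, v):

    ∂(x,y)/∂(u,v) = | 2  2 | = (2)(-2) - (2)(-3) = 2.
                   | -3  -2 |

Its absolute value is |J| = 2 (the area scaling factor).

Substituting x = 2u + 2v, y = -3u - 2v into the integrand,

    13x^2 + 13y^2 → 169u^2 + 260u v + 104v^2,

so the integral becomes

    ∬_R (169u^2 + 260u v + 104v^2) · |J| du dv = ∫_0^2 ∫_0^3 (338u^2 + 520u v + 208v^2) dv du.

Inner (v): 1014u^2 + 2340u + 1872.
Outer (u): 11128.

Therefore ∬_D (13x^2 + 13y^2) dx dy = 11128.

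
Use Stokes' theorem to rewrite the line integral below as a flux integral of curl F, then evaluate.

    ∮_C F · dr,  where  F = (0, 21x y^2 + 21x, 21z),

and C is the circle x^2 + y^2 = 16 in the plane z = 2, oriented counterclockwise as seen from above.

Let S be the flat disk x^2 + y^2 ≤ 16 in the plane z = 2, with upward unit normal n̂ = ẑ. By Stokes' theorem,

    ∮_C F · dr = ∬_S (∇ × F) · n̂ dS = ∬_D (curl F)_z dA,

where D is the disk x^2 + y^2 ≤ 16.

Compute the curl of F = (0, 21x y^2 + 21x, 21z):
    (∇ × F)_x = ∂F_z/∂y - ∂F_y/∂z = 0,
    (∇ × F)_y = ∂F_x/∂z - ∂F_z/∂x = 0,
    (∇ × F)_z = ∂F_y/∂x - ∂F_x/∂y = 21y^2 + 21.

On z = 2, (curl F)_z = 21y^2 + 21.

Convert to polar (x = r cos θ, y = r sin θ, dA = r dr dθ); the integrand becomes 21r^2sin(θ)^2 + 21, so

    ∬_D (curl F)_z dA = ∫_0^{2π} ∫_0^{4} (21r^2sin(θ)^2 + 21) · r dr dθ.

Inner (r from 0 to 4): 1344sin(θ)^2 + 168.
Outer (θ from 0 to 2π): 1680π.

Therefore ∮_C F · dr = 1680π.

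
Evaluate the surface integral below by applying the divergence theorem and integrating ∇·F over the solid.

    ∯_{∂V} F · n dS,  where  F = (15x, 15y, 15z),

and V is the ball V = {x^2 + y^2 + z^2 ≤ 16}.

By the divergence theorem,

    ∯_{∂V} F · n dS = ∭_V (∇ · F) dV.

Compute the divergence:
    ∇ · F = ∂F_x/∂x + ∂F_y/∂y + ∂F_z/∂z = 15 + 15 + 15 = 45.

In spherical coordinates, x = ρ sin(φ) cos(θ), y = ρ sin(φ) sin(θ), z = ρ cos(φ), dV = ρ^2 sin(φ) dρ dφ dθ, with 0 ≤ ρ ≤ 4, 0 ≤ φ ≤ π, 0 ≤ θ ≤ 2π.

The integrand, after substitution and multiplying by the volume element, becomes (45) · ρ^2 sin(φ), so

    ∭_V (∇·F) dV = ∫_0^{2π} ∫_0^{π} ∫_0^{4} (45) · ρ^2 sin(φ) dρ dφ dθ.

Inner (ρ from 0 to 4): 960sin(φ).
Middle (φ from 0 to π): 1920.
Outer (θ from 0 to 2π): 3840π.

Therefore ∯_{∂V} F · n dS = 3840π.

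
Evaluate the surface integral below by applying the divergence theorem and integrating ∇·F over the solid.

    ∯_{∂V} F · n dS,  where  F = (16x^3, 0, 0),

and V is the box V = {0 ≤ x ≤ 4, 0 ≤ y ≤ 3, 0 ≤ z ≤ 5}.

By the divergence theorem,

    ∯_{∂V} F · n dS = ∭_V (∇ · F) dV.

Compute the divergence:
    ∇ · F = ∂F_x/∂x + ∂F_y/∂y + ∂F_z/∂z = 48x^2 + 0 + 0 = 48x^2.

V is a rectangular box, so dV = dx dy dz with 0 ≤ x ≤ 4, 0 ≤ y ≤ 3, 0 ≤ z ≤ 5.

Integrate (48x^2) over V as an iterated integral:

    ∭_V (∇·F) dV = ∫_0^{4} ∫_0^{3} ∫_0^{5} (48x^2) dz dy dx.

Inner (z from 0 to 5): 240x^2.
Middle (y from 0 to 3): 720x^2.
Outer (x from 0 to 4): 15360.

Therefore ∯_{∂V} F · n dS = 15360.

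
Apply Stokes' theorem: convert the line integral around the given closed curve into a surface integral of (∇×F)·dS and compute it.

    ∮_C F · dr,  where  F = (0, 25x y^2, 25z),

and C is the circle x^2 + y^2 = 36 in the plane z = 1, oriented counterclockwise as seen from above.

Let S be the flat disk x^2 + y^2 ≤ 36 in the plane z = 1, with upward unit normal n̂ = ẑ. By Stokes' theorem,

    ∮_C F · dr = ∬_S (∇ × F) · n̂ dS = ∬_D (curl F)_z dA,

where D is the disk x^2 + y^2 ≤ 36.

Compute the curl of F = (0, 25x y^2, 25z):
    (∇ × F)_x = ∂F_z/∂y - ∂F_y/∂z = 0,
    (∇ × F)_y = ∂F_x/∂z - ∂F_z/∂x = 0,
    (∇ × F)_z = ∂F_y/∂x - ∂F_x/∂y = 25y^2.

On z = 1, (curl F)_z = 25y^2.

Convert to polar (x = r cos θ, y = r sin θ, dA = r dr dθ); the integrand becomes 25r^2sin(θ)^2, so

    ∬_D (curl F)_z dA = ∫_0^{2π} ∫_0^{6} (25r^2sin(θ)^2) · r dr dθ.

Inner (r from 0 to 6): 8100sin(θ)^2.
Outer (θ from 0 to 2π): 8100π.

Therefore ∮_C F · dr = 8100π.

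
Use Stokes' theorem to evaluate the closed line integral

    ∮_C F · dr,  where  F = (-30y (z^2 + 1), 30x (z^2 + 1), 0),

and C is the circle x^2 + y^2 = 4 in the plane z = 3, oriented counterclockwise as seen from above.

Let S be the flat disk x^2 + y^2 ≤ 4 in the plane z = 3, with upward unit normal n̂ = ẑ. By Stokes' theorem,

    ∮_C F · dr = ∬_S (∇ × F) · n̂ dS = ∬_D (curl F)_z dA,

where D is the disk x^2 + y^2 ≤ 4.

Compute the curl of F = (-30y (z^2 + 1), 30x (z^2 + 1), 0):
    (∇ × F)_x = ∂F_z/∂y - ∂F_y/∂z = -60x z,
    (∇ × F)_y = ∂F_x/∂z - ∂F_z/∂x = -60y z,
    (∇ × F)_z = ∂F_y/∂x - ∂F_x/∂y = 60z^2 + 60.

On z = 3, (curl F)_z = 600.

Convert to polar (x = r cos θ, y = r sin θ, dA = r dr dθ); the integrand becomes 600, so

    ∬_D (curl F)_z dA = ∫_0^{2π} ∫_0^{2} (600) · r dr dθ.

Inner (r from 0 to 2): 1200.
Outer (θ from 0 to 2π): 2400π.

Therefore ∮_C F · dr = 2400π.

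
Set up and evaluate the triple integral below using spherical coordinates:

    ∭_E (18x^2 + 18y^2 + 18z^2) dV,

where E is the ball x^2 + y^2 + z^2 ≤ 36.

In spherical coordinates, x = ρ sin(φ) cos(θ), y = ρ sin(φ) sin(θ), z = ρ cos(φ), and dV = ρ^2 sin(φ) dρ dφ dθ.

The integrand becomes 18ρ^2, so

    ∭_E (18x^2 + 18y^2 + 18z^2) dV = ∫_{0}^{2π} ∫_{0}^{π} ∫_{0}^{6} (18ρ^2) · ρ^2 sin(φ) dρ dφ dθ.

Inner (ρ): 139968sin(φ)/5.
Middle (φ): 279936/5.
Outer (θ): 559872π/5.

Therefore the triple integral equals 559872π/5.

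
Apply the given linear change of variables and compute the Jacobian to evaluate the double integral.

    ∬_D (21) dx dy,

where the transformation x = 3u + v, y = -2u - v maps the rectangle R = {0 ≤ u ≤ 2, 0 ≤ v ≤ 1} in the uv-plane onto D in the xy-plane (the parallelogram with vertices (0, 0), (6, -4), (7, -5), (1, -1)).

Compute the Jacobian determinant of (x, y) with respect to (u, v):

    ∂(x,y)/∂(u,v) = | 3  1 | = (3)(-1) - (1)(-2) = -1.
                   | -2  -1 |

Its absolute value is |J| = 1 (the area scaling factor).

Substituting x = 3u + v, y = -2u - v into the integrand,

    21 → 21,

so the integral becomes

    ∬_R (21) · |J| du dv = ∫_0^2 ∫_0^1 (21) dv du.

Inner (v): 21.
Outer (u): 42.

Therefore ∬_D (21) dx dy = 42.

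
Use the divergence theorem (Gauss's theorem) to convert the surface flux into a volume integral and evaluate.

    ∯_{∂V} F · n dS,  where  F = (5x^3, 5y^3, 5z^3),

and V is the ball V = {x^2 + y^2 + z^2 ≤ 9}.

By the divergence theorem,

    ∯_{∂V} F · n dS = ∭_V (∇ · F) dV.

Compute the divergence:
    ∇ · F = ∂F_x/∂x + ∂F_y/∂y + ∂F_z/∂z = 15x^2 + 15y^2 + 15z^2.

In spherical coordinates, x = ρ sin(φ) cos(θ), y = ρ sin(φ) sin(θ), z = ρ cos(φ), dV = ρ^2 sin(φ) dρ dφ dθ, with 0 ≤ ρ ≤ 3, 0 ≤ φ ≤ π, 0 ≤ θ ≤ 2π.

The integrand, after substitution and multiplying by the volume element, becomes (15ρ^2) · ρ^2 sin(φ), so

    ∭_V (∇·F) dV = ∫_0^{2π} ∫_0^{π} ∫_0^{3} (15ρ^2) · ρ^2 sin(φ) dρ dφ dθ.

Inner (ρ from 0 to 3): 729sin(φ).
Middle (φ from 0 to π): 1458.
Outer (θ from 0 to 2π): 2916π.

Therefore ∯_{∂V} F · n dS = 2916π.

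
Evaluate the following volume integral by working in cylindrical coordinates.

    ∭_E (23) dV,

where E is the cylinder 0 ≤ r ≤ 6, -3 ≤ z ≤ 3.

In cylindrical coordinates, x = r cos(θ), y = r sin(θ), z = z, and dV = r dr dθ dz.

The integrand becomes 23, so

    ∭_E (23) dV = ∫_{0}^{2π} ∫_{0}^{6} ∫_{-3}^{3} (23) · r dz dr dθ.

Inner (z): 138r.
Middle (r from 0 to 6): 2484.
Outer (θ): 4968π.

Therefore the triple integral equals 4968π.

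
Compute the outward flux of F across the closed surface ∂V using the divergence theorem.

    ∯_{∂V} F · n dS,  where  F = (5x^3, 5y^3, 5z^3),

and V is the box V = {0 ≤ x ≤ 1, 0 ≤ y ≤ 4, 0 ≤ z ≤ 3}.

By the divergence theorem,

    ∯_{∂V} F · n dS = ∭_V (∇ · F) dV.

Compute the divergence:
    ∇ · F = ∂F_x/∂x + ∂F_y/∂y + ∂F_z/∂z = 15x^2 + 15y^2 + 15z^2.

V is a rectangular box, so dV = dx dy dz with 0 ≤ x ≤ 1, 0 ≤ y ≤ 4, 0 ≤ z ≤ 3.

Integrate (15x^2 + 15y^2 + 15z^2) over V as an iterated integral:

    ∭_V (∇·F) dV = ∫_0^{1} ∫_0^{4} ∫_0^{3} (15x^2 + 15y^2 + 15z^2) dz dy dx.

Inner (z from 0 to 3): 45x^2 + 45y^2 + 135.
Middle (y from 0 to 4): 180x^2 + 1500.
Outer (x from 0 to 1): 1560.

Therefore ∯_{∂V} F · n dS = 1560.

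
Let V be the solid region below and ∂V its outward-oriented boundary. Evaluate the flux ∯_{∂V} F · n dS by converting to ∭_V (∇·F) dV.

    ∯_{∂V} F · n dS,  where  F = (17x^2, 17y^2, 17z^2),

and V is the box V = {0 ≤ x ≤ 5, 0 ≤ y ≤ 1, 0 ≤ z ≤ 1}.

By the divergence theorem,

    ∯_{∂V} F · n dS = ∭_V (∇ · F) dV.

Compute the divergence:
    ∇ · F = ∂F_x/∂x + ∂F_y/∂y + ∂F_z/∂z = 34x + 34y + 34z.

V is a rectangular box, so dV = dx dy dz with 0 ≤ x ≤ 5, 0 ≤ y ≤ 1, 0 ≤ z ≤ 1.

Integrate (34x + 34y + 34z) over V as an iterated integral:

    ∭_V (∇·F) dV = ∫_0^{5} ∫_0^{1} ∫_0^{1} (34x + 34y + 34z) dz dy dx.

Inner (z from 0 to 1): 34x + 34y + 17.
Middle (y from 0 to 1): 34x + 34.
Outer (x from 0 to 5): 595.

Therefore ∯_{∂V} F · n dS = 595.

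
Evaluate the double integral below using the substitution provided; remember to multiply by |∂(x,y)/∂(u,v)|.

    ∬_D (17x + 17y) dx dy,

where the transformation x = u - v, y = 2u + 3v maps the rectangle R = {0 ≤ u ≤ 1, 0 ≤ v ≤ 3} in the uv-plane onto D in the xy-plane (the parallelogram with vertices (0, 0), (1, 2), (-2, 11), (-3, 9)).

Compute the Jacobian determinant of (x, y) with respect to (u, v):

    ∂(x,y)/∂(u,v) = | 1  -1 | = (1)(3) - (-1)(2) = 5.
                   | 2  3 |

Its absolute value is |J| = 5 (the area scaling factor).

Substituting x = u - v, y = 2u + 3v into the integrand,

    17x + 17y → 51u + 34v,

so the integral becomes

    ∬_R (51u + 34v) · |J| du dv = ∫_0^1 ∫_0^3 (255u + 170v) dv du.

Inner (v): 765u + 765.
Outer (u): 2295/2.

Therefore ∬_D (17x + 17y) dx dy = 2295/2.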